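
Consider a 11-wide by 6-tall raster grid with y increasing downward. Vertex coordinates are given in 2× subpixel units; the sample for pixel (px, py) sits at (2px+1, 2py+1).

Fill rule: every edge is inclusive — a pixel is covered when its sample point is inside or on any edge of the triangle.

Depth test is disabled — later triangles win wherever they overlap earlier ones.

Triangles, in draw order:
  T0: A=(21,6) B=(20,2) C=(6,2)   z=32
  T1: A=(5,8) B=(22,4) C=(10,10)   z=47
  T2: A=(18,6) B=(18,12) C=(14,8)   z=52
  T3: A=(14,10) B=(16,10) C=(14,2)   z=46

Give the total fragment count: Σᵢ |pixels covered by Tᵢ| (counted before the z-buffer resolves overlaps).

T0:
  2·area = 56  (B↔C swapped to make it positive)
  edge (21, 6)→(6, 2): d=(-15,-4) inclusive
  edge (6, 2)→(20, 2): d=(14,0) inclusive
  edge (20, 2)→(21, 6): d=(1,4) inclusive
    (5,1)@(11, 3): e=[5,14,37] → █
    (6,1)@(13, 3): e=[13,14,29] → █
    (7,1)@(15, 3): e=[21,14,21] → █
    (8,1)@(17, 3): e=[29,14,13] → █
    (9,1)@(19, 3): e=[37,14,5] → █
    (10,1)@(21, 3): e=[45,14,-3] → ·
    (5,2)@(11, 5): e=[-25,42,39] → ·
    (6,2)@(13, 5): e=[-17,42,31] → ·
    (7,2)@(15, 5): e=[-9,42,23] → ·
    (8,2)@(17, 5): e=[-1,42,15] → ·
    (9,2)@(19, 5): e=[7,42,7] → █
    (10,2)@(21, 5): e=[15,42,-1] → ·
  covered (6 px):
    · · · · · · · · · · ·
    · · · · · █ █ █ █ █ ·
    · · · · · · · · · █ ·
    · · · · · · · · · · ·
    · · · · · · · · · · ·
    · · · · · · · · · · ·
T1:
  2·area = 54
  edge (5, 8)→(22, 4): d=(17,-4) inclusive
  edge (22, 4)→(10, 10): d=(-12,6) inclusive
  edge (10, 10)→(5, 8): d=(-5,-2) inclusive
    (9,2)@(19, 5): e=[5,6,43] → █
    (10,2)@(21, 5): e=[13,-6,47] → ·
    (5,3)@(11, 7): e=[7,30,17] → █
    (6,3)@(13, 7): e=[15,18,21] → █
    (7,3)@(15, 7): e=[23,6,25] → █
    (8,3)@(17, 7): e=[31,-6,29] → ·
    (9,3)@(19, 7): e=[39,-18,33] → ·
    (4,4)@(9, 9): e=[33,18,3] → █
    (6,4)@(13, 9): e=[49,-6,11] → ·
    (7,4)@(15, 9): e=[57,-18,15] → ·
    (4,5)@(9, 11): e=[67,-6,-7] → ·
    (5,5)@(11, 11): e=[75,-18,-3] → ·
  covered (6 px):
    · · · · · · · · · · ·
    · · · · · · · · · · ·
    · · · · · · · · · █ ·
    · · · · · █ █ █ · · ·
    · · · · █ █ · · · · ·
    · · · · · · · · · · ·
T2:
  2·area = 24
  edge (18, 6)→(18, 12): d=(0,6) inclusive
  edge (18, 12)→(14, 8): d=(-4,-4) inclusive
  edge (14, 8)→(18, 6): d=(4,-2) inclusive
    (3,0)@(7, 1): e=[66,0,-42] → ·  [on edge]
    (4,1)@(9, 3): e=[54,0,-30] → ·  [on edge]
    (5,2)@(11, 5): e=[42,0,-18] → ·  [on edge]
    (6,3)@(13, 7): e=[30,0,-6] → ·  [on edge]
    (8,3)@(17, 7): e=[6,16,2] → █
    (9,3)@(19, 7): e=[-6,24,6] → ·
    (7,4)@(15, 9): e=[18,0,6] → █  [on edge]
    (9,4)@(19, 9): e=[-6,16,14] → ·
    (7,5)@(15, 11): e=[18,-8,14] → ·
    (8,5)@(17, 11): e=[6,0,18] → █  [on edge]
    (9,5)@(19, 11): e=[-6,8,22] → ·
  covered (4 px):
    · · · · · · · · · · ·
    · · · · · · · · · · ·
    · · · · · · · · · · ·
    · · · · · · · · █ · ·
    · · · · · · · █ █ · ·
    · · · · · · · · █ · ·
T3:
  2·area = 16  (B↔C swapped to make it positive)
  edge (14, 10)→(14, 2): d=(0,-8) inclusive
  edge (14, 2)→(16, 10): d=(2,8) inclusive
  edge (16, 10)→(14, 10): d=(-2,0) inclusive
    (7,3)@(15, 7): e=[8,2,6] → █
    (8,3)@(17, 7): e=[24,-14,6] → ·
    (7,4)@(15, 9): e=[8,6,2] → █
    (8,4)@(17, 9): e=[24,-10,2] → ·
    (7,5)@(15, 11): e=[8,10,-2] → ·
  covered (2 px):
    · · · · · · · · · · ·
    · · · · · · · · · · ·
    · · · · · · · · · · ·
    · · · · · · · █ · · ·
    · · · · · · · █ · · ·
    · · · · · · · · · · ·

Answer: 18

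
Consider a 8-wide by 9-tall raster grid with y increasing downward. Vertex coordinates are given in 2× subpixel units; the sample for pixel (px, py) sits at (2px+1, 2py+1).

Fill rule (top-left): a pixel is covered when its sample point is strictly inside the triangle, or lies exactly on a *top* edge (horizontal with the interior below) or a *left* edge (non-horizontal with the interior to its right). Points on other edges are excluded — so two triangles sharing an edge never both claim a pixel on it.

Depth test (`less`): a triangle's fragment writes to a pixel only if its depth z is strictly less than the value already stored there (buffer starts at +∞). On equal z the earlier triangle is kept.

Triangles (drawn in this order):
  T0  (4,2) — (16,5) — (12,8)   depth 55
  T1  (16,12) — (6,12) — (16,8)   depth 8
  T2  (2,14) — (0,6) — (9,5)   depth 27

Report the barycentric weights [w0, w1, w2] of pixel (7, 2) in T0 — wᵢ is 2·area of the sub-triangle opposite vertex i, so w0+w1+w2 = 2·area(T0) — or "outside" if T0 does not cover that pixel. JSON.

T0:
  2·area = 48
  edge (4, 2)→(16, 5): d=(12,3) right/bottom  bias=-1
  edge (16, 5)→(12, 8): d=(-4,3) right/bottom  bias=-1
  edge (12, 8)→(4, 2): d=(-8,-6) top-left  bias=+0
    (3,1)@(7, 3): e=[3,35,10] → █
    (4,1)@(9, 3): e=[-3,29,22] → ·
    (3,2)@(7, 5): e=[27,27,-6] → ·
    (4,2)@(9, 5): e=[21,21,6] → █
    (5,2)@(11, 5): e=[15,15,18] → █
    (6,2)@(13, 5): e=[9,9,30] → █
    (7,2)@(15, 5): e=[3,3,42] → █
    (4,3)@(9, 7): e=[45,13,-10] → ·
    (5,3)@(11, 7): e=[39,7,2] → █
    (7,3)@(15, 7): e=[27,-5,26] → ·
    (5,4)@(11, 9): e=[63,-1,-14] → ·
    (6,4)@(13, 9): e=[57,-7,-2] → ·
  covered (7 px):
    · · · · · · · ·
    · · · █ · · · ·
    · · · · █ █ █ █
    · · · · · █ █ ·
    · · · · · · · ·
    · · · · · · · ·
    · · · · · · · ·
    · · · · · · · ·
    · · · · · · · ·
T1:
  2·area = 40
  edge (16, 12)→(6, 12): d=(-10,0) right/bottom  bias=-1
  edge (6, 12)→(16, 8): d=(10,-4) top-left  bias=+0
  edge (16, 8)→(16, 12): d=(0,4) right/bottom  bias=-1
    (7,4)@(15, 9): e=[30,6,4] → █
    (4,5)@(9, 11): e=[10,2,28] → █
    (5,5)@(11, 11): e=[10,10,20] → █
    (6,5)@(13, 11): e=[10,18,12] → █
    (4,6)@(9, 13): e=[-10,22,28] → ·
    (5,6)@(11, 13): e=[-10,30,20] → ·
    (6,6)@(13, 13): e=[-10,38,12] → ·
    (7,6)@(15, 13): e=[-10,46,4] → ·
  covered (5 px):
    · · · · · · · ·
    · · · · · · · ·
    · · · · · · · ·
    · · · · · · · ·
    · · · · · · · █
    · · · · █ █ █ █
    · · · · · · · ·
    · · · · · · · ·
    · · · · · · · ·
T2:
  2·area = 74
  edge (2, 14)→(0, 6): d=(-2,-8) top-left  bias=+0
  edge (0, 6)→(9, 5): d=(9,-1) top-left  bias=+0
  edge (9, 5)→(2, 14): d=(-7,9) right/bottom  bias=-1
    (4,2)@(9, 5): e=[74,0,0] → ·  [on edge]
    (0,3)@(1, 7): e=[6,10,58] → █
    (1,3)@(3, 7): e=[22,12,40] → █
    (2,3)@(5, 7): e=[38,14,22] → █
    (3,3)@(7, 7): e=[54,16,4] → █
    (4,3)@(9, 7): e=[70,18,-14] → ·
    (0,4)@(1, 9): e=[2,28,44] → █
    (3,4)@(7, 9): e=[50,34,-10] → ·
    (0,5)@(1, 11): e=[-2,46,30] → ·
    (1,5)@(3, 11): e=[14,48,12] → █
    (2,5)@(5, 11): e=[30,50,-6] → ·
    (1,6)@(3, 13): e=[10,66,-2] → ·
  covered (8 px):
    · · · · · · · ·
    · · · · · · · ·
    · · · · · · · ·
    █ █ █ █ · · · ·
    █ █ █ · · · · ·
    · █ · · · · · ·
    · · · · · · · ·
    · · · · · · · ·
    · · · · · · · ·

Final: [3,42,3]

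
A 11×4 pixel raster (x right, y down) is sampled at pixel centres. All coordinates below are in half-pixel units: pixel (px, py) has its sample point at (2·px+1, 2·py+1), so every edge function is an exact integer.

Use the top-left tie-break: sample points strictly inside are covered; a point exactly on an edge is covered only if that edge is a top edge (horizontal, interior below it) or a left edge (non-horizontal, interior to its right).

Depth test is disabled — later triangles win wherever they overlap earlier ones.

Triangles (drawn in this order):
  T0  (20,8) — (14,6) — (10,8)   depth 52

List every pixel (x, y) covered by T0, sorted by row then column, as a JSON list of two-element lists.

T0:
  2·area = 20  (B↔C swapped to make it positive)
  edge (20, 8)→(10, 8): d=(-10,0) right/bottom  bias=-1
  edge (10, 8)→(14, 6): d=(4,-2) top-left  bias=+0
  edge (14, 6)→(20, 8): d=(6,2) right/bottom  bias=-1
    (2,1)@(5, 3): e=[50,-30,0] → ·  [on edge]
    (5,2)@(11, 5): e=[30,-10,0] → ·  [on edge]
    (6,3)@(13, 7): e=[10,2,8] → █
    (7,3)@(15, 7): e=[10,6,4] → █
    (8,3)@(17, 7): e=[10,10,0] → ·  [on edge]
  covered (2 px):
    · · · · · · · · · · ·
    · · · · · · · · · · ·
    · · · · · · · · · · ·
    · · · · · · █ █ · · ·

Result: [[6,3],[7,3]]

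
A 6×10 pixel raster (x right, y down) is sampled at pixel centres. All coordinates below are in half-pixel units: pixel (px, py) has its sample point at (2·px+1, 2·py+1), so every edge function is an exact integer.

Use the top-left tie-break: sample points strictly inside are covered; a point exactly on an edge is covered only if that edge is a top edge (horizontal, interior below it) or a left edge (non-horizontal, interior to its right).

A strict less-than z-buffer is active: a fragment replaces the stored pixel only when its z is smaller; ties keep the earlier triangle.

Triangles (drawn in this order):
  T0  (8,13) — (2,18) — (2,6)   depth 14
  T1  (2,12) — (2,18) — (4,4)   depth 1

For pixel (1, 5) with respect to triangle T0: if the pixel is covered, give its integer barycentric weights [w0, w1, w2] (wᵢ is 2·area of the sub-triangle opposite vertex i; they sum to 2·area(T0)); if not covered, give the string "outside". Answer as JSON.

T0:
  2·area = 72
  edge (8, 13)→(2, 18): d=(-6,5) right/bottom  bias=-1
  edge (2, 18)→(2, 6): d=(0,-12) top-left  bias=+0
  edge (2, 6)→(8, 13): d=(6,7) right/bottom  bias=-1
    (1,4)@(3, 9): e=[49,12,11] → █
    (2,4)@(5, 9): e=[39,36,-3] → ·
    (1,5)@(3, 11): e=[37,12,23] → █
    (2,5)@(5, 11): e=[27,36,9] → █
    (3,5)@(7, 11): e=[17,60,-5] → ·
    (1,6)@(3, 13): e=[25,12,35] → █
    (3,6)@(7, 13): e=[5,60,7] → █
    (4,6)@(9, 13): e=[-5,84,-7] → ·
    (1,7)@(3, 15): e=[13,12,47] → █
    (3,7)@(7, 15): e=[-7,60,19] → ·
    (1,8)@(3, 17): e=[1,12,59] → █
    (2,8)@(5, 17): e=[-9,36,45] → ·
  covered (9 px):
    · · · · · ·
    · · · · · ·
    · · · · · ·
    · · · · · ·
    · █ · · · ·
    · █ █ · · ·
    · █ █ █ · ·
    · █ █ · · ·
    · █ · · · ·
    · · · · · ·
T1:
  2·area = 12  (B↔C swapped to make it positive)
  edge (2, 12)→(4, 4): d=(2,-8) top-left  bias=+0
  edge (4, 4)→(2, 18): d=(-2,14) right/bottom  bias=-1
  edge (2, 18)→(2, 12): d=(0,-6) top-left  bias=+0
    (1,4)@(3, 9): e=[2,4,6] → █
    (2,4)@(5, 9): e=[18,-24,18] → ·
    (1,5)@(3, 11): e=[6,0,6] → ·  [on edge]
  covered (1 px):
    · · · · · ·
    · · · · · ·
    · · · · · ·
    · · · · · ·
    · █ · · · ·
    · · · · · ·
    · · · · · ·
    · · · · · ·
    · · · · · ·
    · · · · · ·

Result: [12,23,37]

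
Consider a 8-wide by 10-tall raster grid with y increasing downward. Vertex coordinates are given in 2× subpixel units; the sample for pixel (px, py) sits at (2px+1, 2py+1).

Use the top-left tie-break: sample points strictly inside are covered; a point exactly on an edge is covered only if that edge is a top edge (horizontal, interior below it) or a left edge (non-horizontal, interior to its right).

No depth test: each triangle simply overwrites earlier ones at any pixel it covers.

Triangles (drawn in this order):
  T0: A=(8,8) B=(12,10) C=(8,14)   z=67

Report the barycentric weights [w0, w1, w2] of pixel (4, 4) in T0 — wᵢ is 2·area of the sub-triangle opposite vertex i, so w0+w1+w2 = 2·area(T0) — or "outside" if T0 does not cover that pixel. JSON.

T0:
  2·area = 24
  edge (8, 8)→(12, 10): d=(4,2) right/bottom  bias=-1
  edge (12, 10)→(8, 14): d=(-4,4) right/bottom  bias=-1
  edge (8, 14)→(8, 8): d=(0,-6) top-left  bias=+0
    (7,3)@(15, 7): e=[-18,0,42] → .  [on edge]
    (4,4)@(9, 9): e=[2,16,6] → X
    (5,4)@(11, 9): e=[-2,8,18] → .
    (6,4)@(13, 9): e=[-6,0,30] → .  [on edge]
    (4,5)@(9, 11): e=[10,8,6] → X
    (5,5)@(11, 11): e=[6,0,18] → .  [on edge]
    (4,6)@(9, 13): e=[18,0,6] → .  [on edge]
    (3,7)@(7, 15): e=[30,0,-6] → .  [on edge]
    (2,8)@(5, 17): e=[42,0,-18] → .  [on edge]
    (1,9)@(3, 19): e=[54,0,-30] → .  [on edge]
  covered (2 px):
    . . . . . . . .
    . . . . . . . .
    . . . . . . . .
    . . . . . . . .
    . . . . X . . .
    . . . . X . . .
    . . . . . . . .
    . . . . . . . .
    . . . . . . . .
    . . . . . . . .

Final: [16,6,2]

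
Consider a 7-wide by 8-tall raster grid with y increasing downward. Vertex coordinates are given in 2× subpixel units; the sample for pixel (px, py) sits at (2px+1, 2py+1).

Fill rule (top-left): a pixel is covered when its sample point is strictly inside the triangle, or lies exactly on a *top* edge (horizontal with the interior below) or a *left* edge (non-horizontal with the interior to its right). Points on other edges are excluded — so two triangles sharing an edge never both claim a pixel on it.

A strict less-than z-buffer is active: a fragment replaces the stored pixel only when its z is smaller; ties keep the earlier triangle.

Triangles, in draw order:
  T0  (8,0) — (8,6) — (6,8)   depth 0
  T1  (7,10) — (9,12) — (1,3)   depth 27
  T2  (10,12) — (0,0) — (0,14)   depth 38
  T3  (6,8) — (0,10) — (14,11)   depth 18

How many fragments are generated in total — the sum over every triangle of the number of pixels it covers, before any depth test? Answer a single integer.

T0:
  2·area = 12
  edge (8, 0)→(8, 6): d=(0,6) right/bottom  bias=-1
  edge (8, 6)→(6, 8): d=(-2,2) right/bottom  bias=-1
  edge (6, 8)→(8, 0): d=(2,-8) top-left  bias=+0
    (6,0)@(13, 1): e=[-30,0,42] → .  [on edge]
    (5,1)@(11, 3): e=[-18,0,30] → .  [on edge]
    (3,2)@(7, 5): e=[6,4,2] → X
    (4,2)@(9, 5): e=[-6,0,18] → .  [on edge]
    (3,3)@(7, 7): e=[6,0,6] → .  [on edge]
    (2,4)@(5, 9): e=[18,0,-6] → .  [on edge]
    (1,5)@(3, 11): e=[30,0,-18] → .  [on edge]
    (0,6)@(1, 13): e=[42,0,-30] → .  [on edge]
  covered (1 px):
    . . . . . . .
    . . . . . . .
    . . . X . . .
    . . . . . . .
    . . . . . . .
    . . . . . . .
    . . . . . . .
    . . . . . . .
T1:
  2·area = 2  (B↔C swapped to make it positive)
  edge (7, 10)→(1, 3): d=(-6,-7) top-left  bias=+0
  edge (1, 3)→(9, 12): d=(8,9) right/bottom  bias=-1
  edge (9, 12)→(7, 10): d=(-2,-2) top-left  bias=+0
    (0,1)@(1, 3): e=[0,0,2] → .  [on edge]
  covered (0 px):
    . . . . . . .
    . . . . . . .
    . . . . . . .
    . . . . . . .
    . . . . . . .
    . . . . . . .
    . . . . . . .
    . . . . . . .
T2:
  2·area = 140  (B↔C swapped to make it positive)
  edge (10, 12)→(0, 14): d=(-10,2) right/bottom  bias=-1
  edge (0, 14)→(0, 0): d=(0,-14) top-left  bias=+0
  edge (0, 0)→(10, 12): d=(10,12) right/bottom  bias=-1
    (0,1)@(1, 3): e=[108,14,18] → X
    (1,1)@(3, 3): e=[104,42,-6] → .
    (0,2)@(1, 5): e=[88,14,38] → X
    (1,2)@(3, 5): e=[84,42,14] → X
    (2,2)@(5, 5): e=[80,70,-10] → .
    (0,3)@(1, 7): e=[68,14,58] → X
    (2,3)@(5, 7): e=[60,70,10] → X
    (3,3)@(7, 7): e=[56,98,-14] → .
    (0,4)@(1, 9): e=[48,14,78] → X
    (3,4)@(7, 9): e=[36,98,6] → X
    (4,4)@(9, 9): e=[32,126,-18] → .
    (0,5)@(1, 11): e=[28,14,98] → X
    (2,6)@(5, 13): e=[0,70,70] → .  [on edge]
  covered (17 px):
    . . . . . . .
    X . . . . . .
    X X . . . . .
    X X X . . . .
    X X X X . . .
    X X X X X . .
    X X . . . . .
    . . . . . . .
T3:
  2·area = 34  (B↔C swapped to make it positive)
  edge (6, 8)→(14, 11): d=(8,3) right/bottom  bias=-1
  edge (14, 11)→(0, 10): d=(-14,-1) top-left  bias=+0
  edge (0, 10)→(6, 8): d=(6,-2) top-left  bias=+0
    (4,3)@(9, 7): e=[-17,51,0] → .  [on edge]
    (1,4)@(3, 9): e=[17,17,0] → X  [on edge]
    (2,4)@(5, 9): e=[11,19,4] → X
    (3,4)@(7, 9): e=[5,21,8] → X
    (4,4)@(9, 9): e=[-1,23,12] → .
    (1,5)@(3, 11): e=[33,-11,12] → .
    (2,5)@(5, 11): e=[27,-9,16] → .
    (3,5)@(7, 11): e=[21,-7,20] → .
  covered (3 px):
    . . . . . . .
    . . . . . . .
    . . . . . . .
    . . . . . . .
    . X X X . . .
    . . . . . . .
    . . . . . . .
    . . . . . . .

Result: 21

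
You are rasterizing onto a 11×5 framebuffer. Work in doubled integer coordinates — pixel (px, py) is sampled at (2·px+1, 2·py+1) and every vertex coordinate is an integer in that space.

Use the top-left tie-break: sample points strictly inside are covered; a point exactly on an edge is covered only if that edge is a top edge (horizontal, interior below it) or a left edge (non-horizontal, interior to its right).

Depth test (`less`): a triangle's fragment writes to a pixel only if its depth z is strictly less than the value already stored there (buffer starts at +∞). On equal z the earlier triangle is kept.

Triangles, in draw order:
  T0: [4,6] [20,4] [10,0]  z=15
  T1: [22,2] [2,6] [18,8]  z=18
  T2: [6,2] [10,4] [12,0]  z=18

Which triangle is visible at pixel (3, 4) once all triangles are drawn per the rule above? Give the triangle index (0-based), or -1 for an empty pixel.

T0:
  2·area = 84  (B↔C swapped to make it positive)
  edge (4, 6)→(10, 0): d=(6,-6) top-left  bias=+0
  edge (10, 0)→(20, 4): d=(10,4) right/bottom  bias=-1
  edge (20, 4)→(4, 6): d=(-16,2) right/bottom  bias=-1
    (4,0)@(9, 1): e=[0,14,70] → #  [on edge]
    (5,0)@(11, 1): e=[12,6,66] → #
    (6,0)@(13, 1): e=[24,-2,62] → ·
    (3,1)@(7, 3): e=[0,42,42] → #  [on edge]
    (6,1)@(13, 3): e=[36,18,30] → #
    (7,1)@(15, 3): e=[48,10,26] → #
    (8,1)@(17, 3): e=[60,2,22] → #
    (9,1)@(19, 3): e=[72,-6,18] → ·
    (2,2)@(5, 5): e=[0,70,14] → #  [on edge]
    (6,2)@(13, 5): e=[48,38,-2] → ·
    (7,2)@(15, 5): e=[60,30,-6] → ·
    (8,2)@(17, 5): e=[72,22,-10] → ·
    (1,3)@(3, 7): e=[0,98,-14] → ·  [on edge]
    (0,4)@(1, 9): e=[0,126,-42] → ·  [on edge]
  covered (12 px):
    · · · · # # · · · · ·
    · · · # # # # # # · ·
    · · # # # # · · · · ·
    · · · · · · · · · · ·
    · · · · · · · · · · ·
T1:
  2·area = 104  (B↔C swapped to make it positive)
  edge (22, 2)→(18, 8): d=(-4,6) right/bottom  bias=-1
  edge (18, 8)→(2, 6): d=(-16,-2) top-left  bias=+0
  edge (2, 6)→(22, 2): d=(20,-4) top-left  bias=+0
    (8,1)@(17, 3): e=[26,78,0] → #  [on edge]
    (9,1)@(19, 3): e=[14,82,8] → #
    (10,1)@(21, 3): e=[2,86,16] → #
    (3,2)@(7, 5): e=[78,26,0] → #  [on edge]
    (4,2)@(9, 5): e=[66,30,8] → #
    (5,2)@(11, 5): e=[54,34,16] → #
    (6,2)@(13, 5): e=[42,38,24] → #
    (7,2)@(15, 5): e=[30,42,32] → #
    (10,2)@(21, 5): e=[-6,54,56] → ·
    (3,3)@(7, 7): e=[70,-6,40] → ·
    (4,3)@(9, 7): e=[58,-2,48] → ·
    (5,3)@(11, 7): e=[46,2,56] → #
  covered (14 px):
    · · · · · · · · · · ·
    · · · · · · · · # # #
    · · · # # # # # # # ·
    · · · · · # # # # · ·
    · · · · · · · · · · ·
T2:
  2·area = 20  (B↔C swapped to make it positive)
  edge (6, 2)→(12, 0): d=(6,-2) top-left  bias=+0
  edge (12, 0)→(10, 4): d=(-2,4) right/bottom  bias=-1
  edge (10, 4)→(6, 2): d=(-4,-2) top-left  bias=+0
    (4,0)@(9, 1): e=[0,10,10] → #  [on edge]
    (5,0)@(11, 1): e=[4,2,14] → #
    (6,0)@(13, 1): e=[8,-6,18] → ·
    (1,1)@(3, 3): e=[0,30,-10] → ·  [on edge]
    (4,1)@(9, 3): e=[12,6,2] → #
    (5,1)@(11, 3): e=[16,-2,6] → ·
    (4,2)@(9, 5): e=[24,2,-6] → ·
  covered (3 px):
    · · · · # # · · · · ·
    · · · · # · · · · · ·
    · · · · · · · · · · ·
    · · · · · · · · · · ·
    · · · · · · · · · · ·

Z-buffer (winner per pixel, '.' = empty):
  . . . . 0 0 . . . . .
  . . . 0 0 0 0 0 0 1 1
  . . 0 0 0 0 1 1 1 1 .
  . . . . . 1 1 1 1 . .
  . . . . . . . . . . .

Result: -1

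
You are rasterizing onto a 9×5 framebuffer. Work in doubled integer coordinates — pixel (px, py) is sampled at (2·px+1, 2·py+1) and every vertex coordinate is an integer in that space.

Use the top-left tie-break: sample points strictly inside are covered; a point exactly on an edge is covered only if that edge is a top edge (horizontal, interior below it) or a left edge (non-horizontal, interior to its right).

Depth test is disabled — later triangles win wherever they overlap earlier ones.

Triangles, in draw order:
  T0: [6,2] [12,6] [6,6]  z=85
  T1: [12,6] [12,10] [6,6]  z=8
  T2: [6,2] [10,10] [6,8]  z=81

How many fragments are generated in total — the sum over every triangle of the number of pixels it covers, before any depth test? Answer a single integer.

T0:
  2·area = 24
  edge (6, 2)→(12, 6): d=(6,4) right/bottom  bias=-1
  edge (12, 6)→(6, 6): d=(-6,0) right/bottom  bias=-1
  edge (6, 6)→(6, 2): d=(0,-4) top-left  bias=+0
    (3,1)@(7, 3): e=[2,18,4] → X
    (4,1)@(9, 3): e=[-6,18,12] → .
    (3,2)@(7, 5): e=[14,6,4] → X
    (4,2)@(9, 5): e=[6,6,12] → X
    (5,2)@(11, 5): e=[-2,6,20] → .
    (3,3)@(7, 7): e=[26,-6,4] → .
    (4,3)@(9, 7): e=[18,-6,12] → .
  covered (3 px):
    . . . . . . . . .
    . . . X . . . . .
    . . . X X . . . .
    . . . . . . . . .
    . . . . . . . . .
T1:
  2·area = 24
  edge (12, 6)→(12, 10): d=(0,4) right/bottom  bias=-1
  edge (12, 10)→(6, 6): d=(-6,-4) top-left  bias=+0
  edge (6, 6)→(12, 6): d=(6,0) top-left  bias=+0
    (4,3)@(9, 7): e=[12,6,6] → X
    (5,3)@(11, 7): e=[4,14,6] → X
    (6,3)@(13, 7): e=[-4,22,6] → .
    (4,4)@(9, 9): e=[12,-6,18] → .
    (5,4)@(11, 9): e=[4,2,18] → X
    (6,4)@(13, 9): e=[-4,10,18] → .
  covered (3 px):
    . . . . . . . . .
    . . . . . . . . .
    . . . . . . . . .
    . . . . X X . . .
    . . . . . X . . .
T2:
  2·area = 24
  edge (6, 2)→(10, 10): d=(4,8) right/bottom  bias=-1
  edge (10, 10)→(6, 8): d=(-4,-2) top-left  bias=+0
  edge (6, 8)→(6, 2): d=(0,-6) top-left  bias=+0
    (3,2)@(7, 5): e=[4,14,6] → X
    (4,2)@(9, 5): e=[-12,18,18] → .
    (3,3)@(7, 7): e=[12,6,6] → X
    (4,3)@(9, 7): e=[-4,10,18] → .
    (3,4)@(7, 9): e=[20,-2,6] → .
    (4,4)@(9, 9): e=[4,2,18] → X
    (5,4)@(11, 9): e=[-12,6,30] → .
  covered (3 px):
    . . . . . . . . .
    . . . . . . . . .
    . . . X . . . . .
    . . . X . . . . .
    . . . . X . . . .

Answer: 9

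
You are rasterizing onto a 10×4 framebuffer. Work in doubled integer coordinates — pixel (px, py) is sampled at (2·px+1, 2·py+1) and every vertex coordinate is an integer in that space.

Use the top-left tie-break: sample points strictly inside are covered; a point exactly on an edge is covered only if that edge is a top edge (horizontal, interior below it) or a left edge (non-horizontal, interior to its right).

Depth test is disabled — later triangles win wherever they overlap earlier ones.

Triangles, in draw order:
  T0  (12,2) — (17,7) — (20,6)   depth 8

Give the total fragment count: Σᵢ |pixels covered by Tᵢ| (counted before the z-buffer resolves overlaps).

T0:
  2·area = 20  (B↔C swapped to make it positive)
  edge (12, 2)→(20, 6): d=(8,4) right/bottom  bias=-1
  edge (20, 6)→(17, 7): d=(-3,1) right/bottom  bias=-1
  edge (17, 7)→(12, 2): d=(-5,-5) top-left  bias=+0
    (5,0)@(11, 1): e=[-4,24,0] → ·  [on edge]
    (6,1)@(13, 3): e=[4,16,0] → █  [on edge]
    (7,1)@(15, 3): e=[-4,14,10] → ·
    (6,2)@(13, 5): e=[20,10,-10] → ·
    (7,2)@(15, 5): e=[12,8,0] → █  [on edge]
    (8,2)@(17, 5): e=[4,6,10] → █
    (9,2)@(19, 5): e=[-4,4,20] → ·
    (7,3)@(15, 7): e=[28,2,-10] → ·
    (8,3)@(17, 7): e=[20,0,0] → ·  [on edge]
  covered (3 px):
    · · · · · · · · · ·
    · · · · · · █ · · ·
    · · · · · · · █ █ ·
    · · · · · · · · · ·

Final: 3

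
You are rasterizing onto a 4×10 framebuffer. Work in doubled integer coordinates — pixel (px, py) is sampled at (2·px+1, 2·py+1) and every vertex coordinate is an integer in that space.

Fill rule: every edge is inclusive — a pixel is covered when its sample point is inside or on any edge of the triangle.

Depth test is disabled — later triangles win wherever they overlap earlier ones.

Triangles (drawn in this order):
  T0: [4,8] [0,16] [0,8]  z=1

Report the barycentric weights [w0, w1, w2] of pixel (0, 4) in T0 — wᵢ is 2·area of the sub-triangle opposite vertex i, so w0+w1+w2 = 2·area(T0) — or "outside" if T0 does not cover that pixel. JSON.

T0:
  2·area = 32
  edge (4, 8)→(0, 16): d=(-4,8) inclusive
  edge (0, 16)→(0, 8): d=(0,-8) inclusive
  edge (0, 8)→(4, 8): d=(4,0) inclusive
    (0,4)@(1, 9): e=[20,8,4] → #
    (1,4)@(3, 9): e=[4,24,4] → #
    (2,4)@(5, 9): e=[-12,40,4] → ·
    (0,5)@(1, 11): e=[12,8,12] → #
    (1,5)@(3, 11): e=[-4,24,12] → ·
    (0,6)@(1, 13): e=[4,8,20] → #
    (1,6)@(3, 13): e=[-12,24,20] → ·
    (0,7)@(1, 15): e=[-4,8,28] → ·
  covered (4 px):
    · · · ·
    · · · ·
    · · · ·
    · · · ·
    # # · ·
    # · · ·
    # · · ·
    · · · ·
    · · · ·
    · · · ·

Result: [8,4,20]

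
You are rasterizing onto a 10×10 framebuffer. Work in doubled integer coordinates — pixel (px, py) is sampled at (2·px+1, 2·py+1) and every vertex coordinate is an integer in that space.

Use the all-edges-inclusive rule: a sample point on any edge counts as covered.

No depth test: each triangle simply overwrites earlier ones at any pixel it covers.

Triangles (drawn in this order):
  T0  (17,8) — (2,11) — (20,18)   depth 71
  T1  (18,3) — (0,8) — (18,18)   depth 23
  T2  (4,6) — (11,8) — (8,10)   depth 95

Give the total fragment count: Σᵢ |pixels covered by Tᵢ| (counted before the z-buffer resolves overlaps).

T0:
  2·area = 159  (B↔C swapped to make it positive)
  edge (17, 8)→(20, 18): d=(3,10) inclusive
  edge (20, 18)→(2, 11): d=(-18,-7) inclusive
  edge (2, 11)→(17, 8): d=(15,-3) inclusive
    (6,4)@(13, 9): e=[43,113,3] → █
    (7,4)@(15, 9): e=[23,127,9] → █
    (8,4)@(17, 9): e=[3,141,15] → █
    (9,4)@(19, 9): e=[-17,155,21] → ·
    (1,5)@(3, 11): e=[149,7,3] → █
    (2,5)@(5, 11): e=[129,21,9] → █
    (3,5)@(7, 11): e=[109,35,15] → █
    (4,5)@(9, 11): e=[89,49,21] → █
    (5,5)@(11, 11): e=[69,63,27] → █
    (9,5)@(19, 11): e=[-11,119,51] → ·
    (1,6)@(3, 13): e=[155,-29,33] → ·
    (2,6)@(5, 13): e=[135,-15,39] → ·
  covered (21 px):
    · · · · · · · · · ·
    · · · · · · · · · ·
    · · · · · · · · · ·
    · · · · · · · · · ·
    · · · · · · █ █ █ ·
    · █ █ █ █ █ █ █ █ ·
    · · · · █ █ █ █ █ ·
    · · · · · · █ █ █ █
    · · · · · · · · · █
    · · · · · · · · · ·
T1:
  2·area = 270  (B↔C swapped to make it positive)
  edge (18, 3)→(18, 18): d=(0,15) inclusive
  edge (18, 18)→(0, 8): d=(-18,-10) inclusive
  edge (0, 8)→(18, 3): d=(18,-5) inclusive
    (5,2)@(11, 5): e=[105,164,1] → █
    (6,2)@(13, 5): e=[75,184,11] → █
    (7,2)@(15, 5): e=[45,204,21] → █
    (8,2)@(17, 5): e=[15,224,31] → █
    (9,2)@(19, 5): e=[-15,244,41] → ·
    (2,3)@(5, 7): e=[195,68,7] → █
    (3,3)@(7, 7): e=[165,88,17] → █
    (4,3)@(9, 7): e=[135,108,27] → █
    (9,3)@(19, 7): e=[-15,208,77] → ·
    (1,4)@(3, 9): e=[225,12,33] → █
    (9,4)@(19, 9): e=[-15,172,113] → ·
    (1,5)@(3, 11): e=[225,-24,69] → ·
    (4,6)@(9, 13): e=[135,0,135] → █  [on edge]
  covered (34 px):
    · · · · · · · · · ·
    · · · · · · · · · ·
    · · · · · █ █ █ █ ·
    · · █ █ █ █ █ █ █ ·
    · █ █ █ █ █ █ █ █ ·
    · · · █ █ █ █ █ █ ·
    · · · · █ █ █ █ █ ·
    · · · · · · █ █ █ ·
    · · · · · · · · █ ·
    · · · · · · · · · ·
T2:
  2·area = 20
  edge (4, 6)→(11, 8): d=(7,2) inclusive
  edge (11, 8)→(8, 10): d=(-3,2) inclusive
  edge (8, 10)→(4, 6): d=(-4,-4) inclusive
    (0,1)@(1, 3): e=[-15,35,0] → ·  [on edge]
    (1,2)@(3, 5): e=[-5,25,0] → ·  [on edge]
    (2,3)@(5, 7): e=[5,15,0] → █  [on edge]
    (3,3)@(7, 7): e=[1,11,8] → █
    (4,3)@(9, 7): e=[-3,7,16] → ·
    (2,4)@(5, 9): e=[19,9,-8] → ·
    (3,4)@(7, 9): e=[15,5,0] → █  [on edge]
    (4,4)@(9, 9): e=[11,1,8] → █
    (5,4)@(11, 9): e=[7,-3,16] → ·
    (3,5)@(7, 11): e=[29,-1,-8] → ·
    (4,5)@(9, 11): e=[25,-5,0] → ·  [on edge]
    (5,6)@(11, 13): e=[35,-15,0] → ·  [on edge]
    (6,7)@(13, 15): e=[45,-25,0] → ·  [on edge]
    (7,8)@(15, 17): e=[55,-35,0] → ·  [on edge]
    (8,9)@(17, 19): e=[65,-45,0] → ·  [on edge]
  covered (4 px):
    · · · · · · · · · ·
    · · · · · · · · · ·
    · · · · · · · · · ·
    · · █ █ · · · · · ·
    · · · █ █ · · · · ·
    · · · · · · · · · ·
    · · · · · · · · · ·
    · · · · · · · · · ·
    · · · · · · · · · ·
    · · · · · · · · · ·

Result: 59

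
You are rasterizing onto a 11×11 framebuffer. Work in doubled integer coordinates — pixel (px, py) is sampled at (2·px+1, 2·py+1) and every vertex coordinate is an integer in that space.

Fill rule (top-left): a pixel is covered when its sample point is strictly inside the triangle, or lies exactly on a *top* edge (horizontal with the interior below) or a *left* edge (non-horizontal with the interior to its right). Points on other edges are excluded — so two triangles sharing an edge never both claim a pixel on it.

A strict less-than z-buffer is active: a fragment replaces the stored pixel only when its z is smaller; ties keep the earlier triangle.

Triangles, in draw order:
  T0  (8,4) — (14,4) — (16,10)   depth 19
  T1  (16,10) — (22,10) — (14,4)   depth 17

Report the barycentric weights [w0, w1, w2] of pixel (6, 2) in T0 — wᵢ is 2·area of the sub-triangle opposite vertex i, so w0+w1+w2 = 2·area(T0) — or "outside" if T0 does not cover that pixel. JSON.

T0:
  2·area = 36
  edge (8, 4)→(14, 4): d=(6,0) top-left  bias=+0
  edge (14, 4)→(16, 10): d=(2,6) right/bottom  bias=-1
  edge (16, 10)→(8, 4): d=(-8,-6) top-left  bias=+0
    (6,0)@(13, 1): e=[-18,0,54] → ·  [on edge]
    (5,2)@(11, 5): e=[6,20,10] → #
    (6,2)@(13, 5): e=[6,8,22] → #
    (7,2)@(15, 5): e=[6,-4,34] → ·
    (5,3)@(11, 7): e=[18,24,-6] → ·
    (6,3)@(13, 7): e=[18,12,6] → #
    (7,3)@(15, 7): e=[18,0,18] → ·  [on edge]
    (6,4)@(13, 9): e=[30,16,-10] → ·
    (7,4)@(15, 9): e=[30,4,2] → #
    (8,4)@(17, 9): e=[30,-8,14] → ·
    (7,5)@(15, 11): e=[42,8,-14] → ·
    (8,6)@(17, 13): e=[54,0,-18] → ·  [on edge]
    (9,9)@(19, 19): e=[90,0,-54] → ·  [on edge]
  covered (4 px):
    · · · · · · · · · · ·
    · · · · · · · · · · ·
    · · · · · # # · · · ·
    · · · · · · # · · · ·
    · · · · · · · # · · ·
    · · · · · · · · · · ·
    · · · · · · · · · · ·
    · · · · · · · · · · ·
    · · · · · · · · · · ·
    · · · · · · · · · · ·
    · · · · · · · · · · ·
T1:
  2·area = 36  (B↔C swapped to make it positive)
  edge (16, 10)→(14, 4): d=(-2,-6) top-left  bias=+0
  edge (14, 4)→(22, 10): d=(8,6) right/bottom  bias=-1
  edge (22, 10)→(16, 10): d=(-6,0) right/bottom  bias=-1
    (6,0)@(13, 1): e=[0,-18,54] → ·  [on edge]
    (7,2)@(15, 5): e=[4,2,30] → #
    (8,2)@(17, 5): e=[16,-10,30] → ·
    (7,3)@(15, 7): e=[0,18,18] → #  [on edge]
    (8,3)@(17, 7): e=[12,6,18] → #
    (9,3)@(19, 7): e=[24,-6,18] → ·
    (7,4)@(15, 9): e=[-4,34,6] → ·
    (8,4)@(17, 9): e=[8,22,6] → #
    (9,4)@(19, 9): e=[20,10,6] → #
    (10,4)@(21, 9): e=[32,-2,6] → ·
    (8,5)@(17, 11): e=[4,38,-6] → ·
    (9,5)@(19, 11): e=[16,26,-6] → ·
    (8,6)@(17, 13): e=[0,54,-18] → ·  [on edge]
    (9,9)@(19, 19): e=[0,90,-54] → ·  [on edge]
  covered (5 px):
    · · · · · · · · · · ·
    · · · · · · · · · · ·
    · · · · · · · # · · ·
    · · · · · · · # # · ·
    · · · · · · · · # # ·
    · · · · · · · · · · ·
    · · · · · · · · · · ·
    · · · · · · · · · · ·
    · · · · · · · · · · ·
    · · · · · · · · · · ·
    · · · · · · · · · · ·

Answer: [8,22,6]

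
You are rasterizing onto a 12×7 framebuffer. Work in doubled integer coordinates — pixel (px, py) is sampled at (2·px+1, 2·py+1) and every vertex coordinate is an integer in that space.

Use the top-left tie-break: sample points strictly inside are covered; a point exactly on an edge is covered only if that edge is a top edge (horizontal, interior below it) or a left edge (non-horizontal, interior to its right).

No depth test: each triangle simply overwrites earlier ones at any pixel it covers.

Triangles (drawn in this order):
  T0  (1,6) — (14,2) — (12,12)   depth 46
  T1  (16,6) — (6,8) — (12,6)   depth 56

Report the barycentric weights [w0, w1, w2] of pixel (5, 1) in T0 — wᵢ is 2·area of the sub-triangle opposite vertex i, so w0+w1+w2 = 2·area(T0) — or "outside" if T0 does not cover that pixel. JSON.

T0:
  2·area = 122
  edge (1, 6)→(14, 2): d=(13,-4) top-left  bias=+0
  edge (14, 2)→(12, 12): d=(-2,10) right/bottom  bias=-1
  edge (12, 12)→(1, 6): d=(-11,-6) top-left  bias=+0
    (5,1)@(11, 3): e=[1,28,93] → X
    (6,1)@(13, 3): e=[9,8,105] → X
    (7,1)@(15, 3): e=[17,-12,117] → .
    (2,2)@(5, 5): e=[3,84,35] → X
    (3,2)@(7, 5): e=[11,64,47] → X
    (4,2)@(9, 5): e=[19,44,59] → X
    (7,2)@(15, 5): e=[43,-16,95] → .
    (1,3)@(3, 7): e=[21,100,1] → X
    (6,3)@(13, 7): e=[61,0,61] → .  [on edge]
    (1,4)@(3, 9): e=[47,96,-21] → .
    (2,4)@(5, 9): e=[55,76,-9] → .
    (3,4)@(7, 9): e=[63,56,3] → X
  covered (16 px):
    . . . . . . . . . . . .
    . . . . . X X . . . . .
    . . X X X X X . . . . .
    . X X X X X . . . . . .
    . . . X X X . . . . . .
    . . . . . X . . . . . .
    . . . . . . . . . . . .
T1:
  2·area = 8
  edge (16, 6)→(6, 8): d=(-10,2) right/bottom  bias=-1
  edge (6, 8)→(12, 6): d=(6,-2) top-left  bias=+0
  edge (12, 6)→(16, 6): d=(4,0) top-left  bias=+0
    (10,1)@(21, 3): e=[20,0,-12] → .  [on edge]
    (7,2)@(15, 5): e=[12,0,-4] → .  [on edge]
    (10,2)@(21, 5): e=[0,12,-4] → .  [on edge]
    (4,3)@(9, 7): e=[4,0,4] → X  [on edge]
    (5,3)@(11, 7): e=[0,4,4] → .  [on edge]
    (0,4)@(1, 9): e=[0,-4,12] → .  [on edge]
    (1,4)@(3, 9): e=[-4,0,12] → .  [on edge]
    (4,4)@(9, 9): e=[-16,12,12] → .
  covered (1 px):
    . . . . . . . . . . . .
    . . . . . . . . . . . .
    . . . . . . . . . . . .
    . . . . X . . . . . . .
    . . . . . . . . . . . .
    . . . . . . . . . . . .
    . . . . . . . . . . . .

Answer: [28,93,1]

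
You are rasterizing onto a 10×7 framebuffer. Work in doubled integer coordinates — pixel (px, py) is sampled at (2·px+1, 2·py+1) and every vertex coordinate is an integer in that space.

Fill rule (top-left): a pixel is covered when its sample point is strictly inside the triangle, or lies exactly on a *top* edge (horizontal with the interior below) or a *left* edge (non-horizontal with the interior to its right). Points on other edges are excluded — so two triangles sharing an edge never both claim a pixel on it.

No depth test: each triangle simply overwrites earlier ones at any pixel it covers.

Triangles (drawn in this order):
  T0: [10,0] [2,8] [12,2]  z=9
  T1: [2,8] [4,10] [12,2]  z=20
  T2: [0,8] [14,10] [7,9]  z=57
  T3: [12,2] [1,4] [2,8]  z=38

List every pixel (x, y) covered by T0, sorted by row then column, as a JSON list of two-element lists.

T0:
  2·area = 32  (B↔C swapped to make it positive)
  edge (10, 0)→(12, 2): d=(2,2) right/bottom  bias=-1
  edge (12, 2)→(2, 8): d=(-10,6) right/bottom  bias=-1
  edge (2, 8)→(10, 0): d=(8,-8) top-left  bias=+0
    (4,0)@(9, 1): e=[4,28,0] → █  [on edge]
    (5,0)@(11, 1): e=[0,16,16] → ·  [on edge]
    (3,1)@(7, 3): e=[12,20,0] → █  [on edge]
    (5,1)@(11, 3): e=[4,-4,32] → ·
    (6,1)@(13, 3): e=[0,-16,48] → ·  [on edge]
    (2,2)@(5, 5): e=[20,12,0] → █  [on edge]
    (3,2)@(7, 5): e=[16,0,16] → ·  [on edge]
    (4,2)@(9, 5): e=[12,-12,32] → ·
    (7,2)@(15, 5): e=[0,-48,80] → ·  [on edge]
    (1,3)@(3, 7): e=[28,4,0] → █  [on edge]
    (2,3)@(5, 7): e=[24,-8,16] → ·
    (8,3)@(17, 7): e=[0,-80,112] → ·  [on edge]
    (0,4)@(1, 9): e=[36,-4,0] → ·  [on edge]
    (9,4)@(19, 9): e=[0,-112,144] → ·  [on edge]
  covered (5 px):
    · · · · █ · · · · ·
    · · · █ █ · · · · ·
    · · █ · · · · · · ·
    · █ · · · · · · · ·
    · · · · · · · · · ·
    · · · · · · · · · ·
    · · · · · · · · · ·
T1:
  2·area = 32  (B↔C swapped to make it positive)
  edge (2, 8)→(12, 2): d=(10,-6) top-left  bias=+0
  edge (12, 2)→(4, 10): d=(-8,8) right/bottom  bias=-1
  edge (4, 10)→(2, 8): d=(-2,-2) top-left  bias=+0
    (6,0)@(13, 1): e=[-4,0,36] → ·  [on edge]
    (5,1)@(11, 3): e=[4,0,28] → ·  [on edge]
    (3,2)@(7, 5): e=[0,16,16] → █  [on edge]
    (4,2)@(9, 5): e=[12,0,20] → ·  [on edge]
    (0,3)@(1, 7): e=[-16,48,0] → ·  [on edge]
    (2,3)@(5, 7): e=[8,16,8] → █
    (3,3)@(7, 7): e=[20,0,12] → ·  [on edge]
    (1,4)@(3, 9): e=[16,16,0] → █  [on edge]
    (2,4)@(5, 9): e=[28,0,4] → ·  [on edge]
    (1,5)@(3, 11): e=[36,0,-4] → ·  [on edge]
    (2,5)@(5, 11): e=[48,-16,0] → ·  [on edge]
    (0,6)@(1, 13): e=[44,0,-12] → ·  [on edge]
    (3,6)@(7, 13): e=[80,-48,0] → ·  [on edge]
  covered (3 px):
    · · · · · · · · · ·
    · · · · · · · · · ·
    · · · █ · · · · · ·
    · · █ · · · · · · ·
    · █ · · · · · · · ·
    · · · · · · · · · ·
    · · · · · · · · · ·
T2:
  degenerate (2·area = 0) — covers nothing
T3:
  2·area = 46  (B↔C swapped to make it positive)
  edge (12, 2)→(2, 8): d=(-10,6) right/bottom  bias=-1
  edge (2, 8)→(1, 4): d=(-1,-4) top-left  bias=+0
  edge (1, 4)→(12, 2): d=(11,-2) top-left  bias=+0
    (3,1)@(7, 3): e=[20,25,1] → █
    (4,1)@(9, 3): e=[8,33,5] → █
    (5,1)@(11, 3): e=[-4,41,9] → ·
    (1,2)@(3, 5): e=[24,7,15] → █
    (2,2)@(5, 5): e=[12,15,19] → █
    (3,2)@(7, 5): e=[0,23,23] → ·  [on edge]
    (4,2)@(9, 5): e=[-12,31,27] → ·
    (1,3)@(3, 7): e=[4,5,37] → █
    (2,3)@(5, 7): e=[-8,13,41] → ·
    (1,4)@(3, 9): e=[-16,3,59] → ·
  covered (5 px):
    · · · · · · · · · ·
    · · · █ █ · · · · ·
    · █ █ · · · · · · ·
    · █ · · · · · · · ·
    · · · · · · · · · ·
    · · · · · · · · · ·
    · · · · · · · · · ·

Answer: [[4,0],[3,1],[4,1],[2,2],[1,3]]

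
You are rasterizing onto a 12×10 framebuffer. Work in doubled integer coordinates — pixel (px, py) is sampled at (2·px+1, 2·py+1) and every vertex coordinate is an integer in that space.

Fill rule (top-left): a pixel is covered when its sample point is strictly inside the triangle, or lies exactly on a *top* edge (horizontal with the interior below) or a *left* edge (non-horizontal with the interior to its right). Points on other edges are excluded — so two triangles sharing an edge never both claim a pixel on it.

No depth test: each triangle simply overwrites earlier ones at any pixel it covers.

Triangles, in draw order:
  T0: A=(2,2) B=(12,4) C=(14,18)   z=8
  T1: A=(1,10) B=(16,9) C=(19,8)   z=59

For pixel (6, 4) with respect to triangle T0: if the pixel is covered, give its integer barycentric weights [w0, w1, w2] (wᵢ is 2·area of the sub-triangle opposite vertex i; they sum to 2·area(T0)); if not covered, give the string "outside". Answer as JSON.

T0:
  2·area = 136
  edge (2, 2)→(12, 4): d=(10,2) right/bottom  bias=-1
  edge (12, 4)→(14, 18): d=(2,14) right/bottom  bias=-1
  edge (14, 18)→(2, 2): d=(-12,-16) top-left  bias=+0
    (1,1)@(3, 3): e=[8,124,4] → #
    (2,1)@(5, 3): e=[4,96,36] → #
    (3,1)@(7, 3): e=[0,68,68] → ·  [on edge]
    (1,2)@(3, 5): e=[28,128,-20] → ·
    (2,2)@(5, 5): e=[24,100,12] → #
    (3,2)@(7, 5): e=[20,72,44] → #
    (4,2)@(9, 5): e=[16,44,76] → #
    (5,2)@(11, 5): e=[12,16,108] → #
    (6,2)@(13, 5): e=[8,-12,140] → ·
    (8,2)@(17, 5): e=[0,-68,204] → ·  [on edge]
    (2,3)@(5, 7): e=[44,104,-12] → ·
    (3,3)@(7, 7): e=[40,76,20] → #
    (6,5)@(13, 11): e=[68,0,68] → ·  [on edge]
  covered (16 px):
    · · · · · · · · · · · ·
    · # # · · · · · · · · ·
    · · # # # # · · · · · ·
    · · · # # # · · · · · ·
    · · · · # # · · · · · ·
    · · · · # # · · · · · ·
    · · · · · # # · · · · ·
    · · · · · · # · · · · ·
    · · · · · · · · · · · ·
    · · · · · · · · · · · ·
T1:
  2·area = 12  (B↔C swapped to make it positive)
  edge (1, 10)→(19, 8): d=(18,-2) top-left  bias=+0
  edge (19, 8)→(16, 9): d=(-3,1) right/bottom  bias=-1
  edge (16, 9)→(1, 10): d=(-15,1) right/bottom  bias=-1
    (5,4)@(11, 9): e=[2,5,5] → #
    (6,4)@(13, 9): e=[6,3,3] → #
    (7,4)@(15, 9): e=[10,1,1] → #
    (8,4)@(17, 9): e=[14,-1,-1] → ·
    (5,5)@(11, 11): e=[38,-1,-25] → ·
    (6,5)@(13, 11): e=[42,-3,-27] → ·
    (7,5)@(15, 11): e=[46,-5,-29] → ·
  covered (3 px):
    · · · · · · · · · · · ·
    · · · · · · · · · · · ·
    · · · · · · · · · · · ·
    · · · · · · · · · · · ·
    · · · · · # # # · · · ·
    · · · · · · · · · · · ·
    · · · · · · · · · · · ·
    · · · · · · · · · · · ·
    · · · · · · · · · · · ·
    · · · · · · · · · · · ·

Final: "outside"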